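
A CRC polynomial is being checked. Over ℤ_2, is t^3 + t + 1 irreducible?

Write f(t) = t^3 + t + 1.
Check for roots in ℤ_2: f(0) = 1; f(1) = 1.
No roots. A degree-3 polynomial over a field with no linear factor is irreducible.

Yes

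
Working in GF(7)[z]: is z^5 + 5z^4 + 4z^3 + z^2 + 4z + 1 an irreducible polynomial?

Yes

Write m(z) = z^5 + 5z^4 + 4z^3 + z^2 + 4z + 1.
Check for roots in GF(7): m(0) = 1; m(1) = 2; m(2) = 3; m(3) = 1; m(4) = 3; m(5) = 6; m(6) = 5.
No roots, so no linear factors.
Degree-2 irreducible divisors: test the 21 monic irreducibles of degree 2 over GF(7).
None of them divide m (all give nonzero remainder).
No irreducible factor of degree ≤ 2 exists, so m is irreducible over GF(7).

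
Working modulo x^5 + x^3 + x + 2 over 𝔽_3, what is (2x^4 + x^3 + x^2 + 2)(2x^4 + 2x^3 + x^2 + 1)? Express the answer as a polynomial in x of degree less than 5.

Multiply in 𝔽_3[x]: (2x^4 + x^3 + x^2 + 2)·(2x^4 + 2x^3 + x^2 + 1) = x^8 + x^4 + 2x^3 + 2.
Reduce using x^5 ≡ 2x^3 + 2x + 1 (mod x^5 + x^3 + x + 2).
Reduced: x^4 + x^2 + 2x + 2.

x^4 + x^2 + 2x + 2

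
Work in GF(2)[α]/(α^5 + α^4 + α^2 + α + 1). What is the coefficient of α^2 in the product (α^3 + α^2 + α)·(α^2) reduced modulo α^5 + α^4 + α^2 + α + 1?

1

Multiply in GF(2)[α]: (α^3 + α^2 + α)·(α^2) = α^5 + α^4 + α^3.
Reduce using α^5 ≡ α^4 + α^2 + α + 1 (mod α^5 + α^4 + α^2 + α + 1).
Reduced: α^3 + α^2 + α + 1.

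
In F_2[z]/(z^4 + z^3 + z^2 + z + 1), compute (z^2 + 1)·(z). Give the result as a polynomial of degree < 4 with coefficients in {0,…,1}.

Multiply in F_2[z]: (z^2 + 1)·(z) = z^3 + z.
Reduced: z^3 + z.

z^3 + z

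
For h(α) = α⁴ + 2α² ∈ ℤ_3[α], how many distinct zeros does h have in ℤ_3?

Evaluate at each of the 3 elements of ℤ_3:
h(0) = 0 → root; h(1) = 0 → root; h(2) = 0 → root.
Roots: {0, 1, 2}.

3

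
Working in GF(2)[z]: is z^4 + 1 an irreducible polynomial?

No

Write g(z) = z^4 + 1.
Check for roots in GF(2): g(0) = 1; g(1) = 0 → root.
g(1) = 0, so (z − 1) divides g(z); g is reducible.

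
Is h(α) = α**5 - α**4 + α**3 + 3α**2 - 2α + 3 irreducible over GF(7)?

Check for roots in GF(7): h(0) = 3; h(1) = 5; h(2) = 0 → root; h(3) = 3; h(4) = 0 → root; h(5) = 5; h(6) = 5.
h(2) = 0, so (α − 2) divides h(α); h is reducible.

No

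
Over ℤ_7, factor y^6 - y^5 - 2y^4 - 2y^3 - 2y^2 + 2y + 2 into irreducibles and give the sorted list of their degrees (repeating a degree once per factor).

1, 1, 2, 2

Write h(y) = y^6 - y^5 - 2y^4 - 2y^3 - 2y^2 + 2y + 2.
Linear factors from roots: (y + 2), (y + 1).
Complete factorization: h(y) = (y + 1)·(y + 2)·(y^2 + y - 3)·(y^2 + 2y + 2).
Factor degrees with multiplicity: 1 + 1 + 2 + 2 = 6.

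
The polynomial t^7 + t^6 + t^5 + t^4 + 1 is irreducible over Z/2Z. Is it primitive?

Yes

Write f(t) = t^7 + t^6 + t^5 + t^4 + 1.
|GF(2^7)^×| = 2^7 − 1 = 127. Prime factorization: 127 = 127.
f is primitive ⇔ t has order 127 in GF(2)[t]/(f), i.e. t^(127/q) ≠ 1 for each prime q | 127.
t^(1) mod f = t.
None equal 1, so t has full order 127; f is primitive.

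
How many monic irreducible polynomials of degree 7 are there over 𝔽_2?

The number of monic irreducibles of degree 7 over GF(2) is (1/7)·Σ_{d∣7} μ(7/d) 2^d.
Divisors of 7: 1, 7; μ(7/d) for each: -1, 1.
Σ = − 2^1 + 2^7 = 126.
N = 126/7 = 18.

18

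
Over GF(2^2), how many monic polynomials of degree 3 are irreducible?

Gauss's count: N_{4}(3) = (1/3) Σ_{d|3} μ(3/d)·4^d.
Divisors of 3: 1, 3; μ(3/d) for each: -1, 1.
Σ = − 4^1 + 4^3 = 60.
N = 60/3 = 20.

20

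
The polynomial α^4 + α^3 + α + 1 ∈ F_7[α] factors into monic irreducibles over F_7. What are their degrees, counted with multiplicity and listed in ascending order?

1, 1, 1, 1

Write h(α) = α^4 + α^3 + α + 1.
Linear factors from roots: (α - 3), (α + 2), (α + 1).
Complete factorization: h(α) = (α + 2)·(α - 3)·(α + 1)^2.
Factor degrees with multiplicity: 1 + 1 + 1 + 1 = 4.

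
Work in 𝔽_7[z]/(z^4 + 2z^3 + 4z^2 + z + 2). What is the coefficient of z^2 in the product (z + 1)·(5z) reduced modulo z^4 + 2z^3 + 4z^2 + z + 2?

5

Multiply in 𝔽_7[z]: (z + 1)·(5z) = 5z^2 + 5z.
Reduced: 5z^2 + 5z.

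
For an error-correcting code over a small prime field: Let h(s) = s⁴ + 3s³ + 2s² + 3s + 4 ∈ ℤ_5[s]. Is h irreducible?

Check for roots in ℤ_5: h(0) = 4; h(1) = 3; h(2) = 3; h(3) = 3; h(4) = 1.
No roots, so no linear factors.
Degree-2 irreducible divisors: test the 10 monic irreducibles of degree 2 over GF(5).
None of them divide h (all give nonzero remainder).
No irreducible factor of degree ≤ 2 exists, so h is irreducible over GF(5).

Yes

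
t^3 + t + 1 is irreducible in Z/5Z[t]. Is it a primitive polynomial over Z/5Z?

Write f(t) = t^3 + t + 1.
|GF(5^3)^×| = 5^3 − 1 = 124. Prime factorization: 124 = 2^2·31.
f is primitive ⇔ t has order 124 in GF(5)[t]/(f), i.e. t^(124/q) ≠ 1 for each prime q | 124.
t^(62) mod f = 1
t^(4) mod f = 4t^2 + 4t.
Since t^(62) = 1, the order of t divides 62 < 124; not primitive.

No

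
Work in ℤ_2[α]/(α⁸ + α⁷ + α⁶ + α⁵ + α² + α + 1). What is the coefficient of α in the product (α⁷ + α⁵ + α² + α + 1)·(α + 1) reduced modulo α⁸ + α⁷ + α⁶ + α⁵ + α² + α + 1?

Multiply in ℤ_2[α]: (α⁷ + α⁵ + α² + α + 1)·(α + 1) = α⁸ + α⁷ + α⁶ + α⁵ + α³ + 1.
Reduce using α⁸ ≡ α⁷ + α⁶ + α⁵ + α² + α + 1 (mod α⁸ + α⁷ + α⁶ + α⁵ + α² + α + 1).
Reduced: α³ + α² + α.

1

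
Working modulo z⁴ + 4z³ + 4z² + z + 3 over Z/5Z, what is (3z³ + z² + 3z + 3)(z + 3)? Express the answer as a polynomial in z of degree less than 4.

Multiply in Z/5Z[z]: (3z³ + z² + 3z + 3)·(z + 3) = 3z⁴ + z² + 2z + 4.
Reduce using z⁴ ≡ z³ + z² + 4z + 2 (mod z⁴ + 4z³ + 4z² + z + 3).
Reduced: 3z³ + 4z² + 4z.

3z^3 + 4z^2 + 4z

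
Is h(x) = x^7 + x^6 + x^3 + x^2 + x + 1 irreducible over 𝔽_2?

Check for roots in 𝔽_2: h(0) = 1; h(1) = 0 → root.
h(1) = 0, so (x − 1) divides h(x); h is reducible.

No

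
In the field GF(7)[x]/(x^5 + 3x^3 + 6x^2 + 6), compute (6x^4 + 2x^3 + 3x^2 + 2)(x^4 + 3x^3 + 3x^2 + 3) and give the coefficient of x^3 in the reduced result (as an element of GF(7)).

Multiply in GF(7)[x]: (6x^4 + 2x^3 + 3x^2 + 2)·(x^4 + 3x^3 + 3x^2 + 3) = 6x^8 + 6x^7 + 6x^6 + x^5 + x^4 + 5x^3 + x^2 + 6.
Reduce using x^5 ≡ 4x^3 + x^2 + 1 (mod x^5 + 3x^3 + 6x^2 + 6).
Reduced: x^4 + 4x^3 + 3x^2 + 2x + 2.

4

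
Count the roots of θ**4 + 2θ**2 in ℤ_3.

Write g(θ) = θ**4 + 2θ**2.
Evaluate at each of the 3 elements of ℤ_3:
g(0) = 0 → root; g(1) = 0 → root; g(2) = 0 → root.
Roots: {0, 1, 2}.

3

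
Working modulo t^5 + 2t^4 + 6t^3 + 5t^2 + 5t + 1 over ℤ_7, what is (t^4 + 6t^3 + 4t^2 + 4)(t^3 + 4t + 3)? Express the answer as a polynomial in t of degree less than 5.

Multiply in ℤ_7[t]: (t^4 + 6t^3 + 4t^2 + 4)·(t^3 + 4t + 3) = t^7 + 6t^6 + t^5 + 6t^4 + 3t^3 + 5t^2 + 2t + 5.
Reduce using t^5 ≡ 5t^4 + t^3 + 2t^2 + 2t + 6 (mod t^5 + 2t^4 + 6t^3 + 5t^2 + 5t + 1).
Reduced: 3t^4 + 4.

3t^4 + 4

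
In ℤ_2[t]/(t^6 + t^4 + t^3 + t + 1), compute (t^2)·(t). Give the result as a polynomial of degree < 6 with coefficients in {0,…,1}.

Multiply in ℤ_2[t]: (t^2)·(t) = t^3.
Reduced: t^3.

t^3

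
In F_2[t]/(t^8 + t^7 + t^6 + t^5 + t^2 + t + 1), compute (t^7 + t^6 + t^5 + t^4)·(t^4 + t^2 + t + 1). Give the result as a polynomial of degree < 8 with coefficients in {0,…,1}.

Multiply in F_2[t]: (t^7 + t^6 + t^5 + t^4)·(t^4 + t^2 + t + 1) = t^11 + t^10 + t^8 + t^7 + t^6 + t^4.
Reduce using t^8 ≡ t^7 + t^6 + t^5 + t^2 + t + 1 (mod t^8 + t^7 + t^6 + t^5 + t^2 + t + 1).
Reduced: t^7 + t^6 + 1.

t^7 + t^6 + 1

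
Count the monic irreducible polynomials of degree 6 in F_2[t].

9

Gauss's count: N_{2}(6) = (1/6) Σ_{d|6} μ(6/d)·2^d.
Divisors of 6: 1, 2, 3, 6; μ(6/d) for each: 1, -1, -1, 1.
Σ = 2^1 − 2^2 − 2^3 + 2^6 = 54.
N = 54/6 = 9.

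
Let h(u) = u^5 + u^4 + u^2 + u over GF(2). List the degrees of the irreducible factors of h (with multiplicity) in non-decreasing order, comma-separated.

Roots in GF(2): h(0) = 0 → root; h(1) = 0 → root.
Linear factors from roots: (u), (u + 1).
Complete factorization: h(u) = (u)·(u + 1)^2·(u^2 + u + 1).
Factor degrees with multiplicity: 1 + 1 + 1 + 2 = 5.

1, 1, 1, 2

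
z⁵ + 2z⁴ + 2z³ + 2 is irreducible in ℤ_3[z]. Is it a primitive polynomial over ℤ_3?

No

Write f(z) = z⁵ + 2z⁴ + 2z³ + 2.
|GF(3^5)^×| = 3^5 − 1 = 242. Prime factorization: 242 = 2·11^2.
f is primitive ⇔ z has order 242 in GF(3)[z]/(f), i.e. z^(242/q) ≠ 1 for each prime q | 242.
z^(121) mod f = 1
z^(22) mod f = z⁴ + z² + z + 2.
Since z^(121) = 1, the order of z divides 121 < 242; not primitive.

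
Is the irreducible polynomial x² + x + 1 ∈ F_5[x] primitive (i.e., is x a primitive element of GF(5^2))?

No

Write f(x) = x² + x + 1.
|GF(5^2)^×| = 5^2 − 1 = 24. Prime factorization: 24 = 2^3·3.
f is primitive ⇔ x has order 24 in GF(5)[x]/(f), i.e. x^(24/q) ≠ 1 for each prime q | 24.
x^(12) mod f = 1
x^(8) mod f = 4x + 4.
Since x^(12) = 1, the order of x divides 12 < 24; not primitive.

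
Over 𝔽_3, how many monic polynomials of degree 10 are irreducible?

5880

By the necklace-counting formula, N_3(10) = (1/10) Σ_{d|10} μ(10/d)·3^d.
Divisors of 10: 1, 2, 5, 10; μ(10/d) for each: 1, -1, -1, 1.
Σ = 3^1 − 3^2 − 3^5 + 3^10 = 58800.
N = 58800/10 = 5880.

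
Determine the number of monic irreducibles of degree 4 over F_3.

18

By the necklace-counting formula, N_3(4) = (1/4) Σ_{d|4} μ(4/d)·3^d.
Divisors of 4: 1, 2, 4; μ(4/d) for each: 0, -1, 1.
Σ = − 3^2 + 3^4 = 72.
N = 72/4 = 18.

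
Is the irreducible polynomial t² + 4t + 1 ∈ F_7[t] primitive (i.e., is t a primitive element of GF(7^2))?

Write f(t) = t² + 4t + 1.
|GF(7^2)^×| = 7^2 − 1 = 48. Prime factorization: 48 = 2^4·3.
f is primitive ⇔ t has order 48 in GF(7)[t]/(f), i.e. t^(48/q) ≠ 1 for each prime q | 48.
t^(24) mod f = 1
t^(16) mod f = 1
Since t^(24) = 1, the order of t divides 24 < 48; not primitive.

No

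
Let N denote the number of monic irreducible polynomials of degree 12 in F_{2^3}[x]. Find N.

x^(8^12) − x is the product of all monic irreducibles of degree dividing 12; Möbius inversion gives N = (1/12) Σ μ(12/d)·8^d.
Divisors of 12: 1, 2, 3, 4, 6, 12; μ(12/d) for each: 0, 1, 0, -1, -1, 1.
Σ = 8^2 − 8^4 − 8^6 + 8^12 = 68719210560.
N = 68719210560/12 = 5726600880.

5726600880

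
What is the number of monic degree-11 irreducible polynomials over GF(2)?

By the necklace-counting formula, N_2(11) = (1/11) Σ_{d|11} μ(11/d)·2^d.
Divisors of 11: 1, 11; μ(11/d) for each: -1, 1.
Σ = − 2^1 + 2^11 = 2046.
N = 2046/11 = 186.

186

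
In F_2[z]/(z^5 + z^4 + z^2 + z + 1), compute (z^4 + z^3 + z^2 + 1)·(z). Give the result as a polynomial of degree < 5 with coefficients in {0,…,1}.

Multiply in F_2[z]: (z^4 + z^3 + z^2 + 1)·(z) = z^5 + z^4 + z^3 + z.
Reduce using z^5 ≡ z^4 + z^2 + z + 1 (mod z^5 + z^4 + z^2 + z + 1).
Reduced: z^3 + z^2 + 1.

z^3 + z^2 + 1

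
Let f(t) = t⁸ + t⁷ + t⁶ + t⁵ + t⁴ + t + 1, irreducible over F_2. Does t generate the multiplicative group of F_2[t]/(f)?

No

|GF(2^8)^×| = 2^8 − 1 = 255. Prime factorization: 255 = 3·5·17.
f is primitive ⇔ t has order 255 in GF(2)[t]/(f), i.e. t^(255/q) ≠ 1 for each prime q | 255.
t^(85) mod f = t⁶ + t⁵ + t⁴.
t^(51) mod f = 1
t^(15) mod f = t⁷ + t⁴ + t³ + 1.
Since t^(51) = 1, the order of t divides 51 < 255; not primitive.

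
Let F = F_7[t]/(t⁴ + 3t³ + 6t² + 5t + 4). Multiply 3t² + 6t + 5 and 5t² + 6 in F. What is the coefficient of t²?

2

Multiply in F_7[t]: (3t² + 6t + 5)·(5t² + 6) = t⁴ + 2t³ + t² + t + 2.
Reduce using t⁴ ≡ 4t³ + t² + 2t + 3 (mod t⁴ + 3t³ + 6t² + 5t + 4).
Reduced: 6t³ + 2t² + 3t + 5.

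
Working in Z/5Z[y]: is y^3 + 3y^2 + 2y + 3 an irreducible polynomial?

Yes

Write P(y) = y^3 + 3y^2 + 2y + 3.
Check for roots in Z/5Z: P(0) = 3; P(1) = 4; P(2) = 2; P(3) = 3; P(4) = 3.
No roots. A degree-3 polynomial over a field with no linear factor is irreducible.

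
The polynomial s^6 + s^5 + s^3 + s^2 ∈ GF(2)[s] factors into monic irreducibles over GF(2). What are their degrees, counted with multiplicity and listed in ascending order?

1, 1, 1, 1, 2

Write f(s) = s^6 + s^5 + s^3 + s^2.
Roots in GF(2): f(0) = 0 → root; f(1) = 0 → root.
Linear factors from roots: (s), (s + 1).
Complete factorization: f(s) = (s)^2·(s + 1)^2·(s^2 + s + 1).
Factor degrees with multiplicity: 1 + 1 + 1 + 1 + 2 = 6.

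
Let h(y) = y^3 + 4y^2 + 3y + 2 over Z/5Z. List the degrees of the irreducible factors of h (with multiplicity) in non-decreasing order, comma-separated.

Roots in Z/5Z: h(0) = 2; h(1) = 0 → root; h(2) = 2; h(3) = 4; h(4) = 2.
Linear factors from roots: (y + 4).
Complete factorization: h(y) = (y + 4)·(y^2 + 3).
Factor degrees with multiplicity: 1 + 2 = 3.

1, 2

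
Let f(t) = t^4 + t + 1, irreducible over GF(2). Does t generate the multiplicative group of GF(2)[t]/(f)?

Yes

|GF(2^4)^×| = 2^4 − 1 = 15. Prime factorization: 15 = 3·5.
f is primitive ⇔ t has order 15 in GF(2)[t]/(f), i.e. t^(15/q) ≠ 1 for each prime q | 15.
t^(5) mod f = t^2 + t.
t^(3) mod f = t^3.
None equal 1, so t has full order 15; f is primitive.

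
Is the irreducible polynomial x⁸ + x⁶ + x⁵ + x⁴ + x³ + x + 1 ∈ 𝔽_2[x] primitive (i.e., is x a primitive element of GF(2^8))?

No

Write f(x) = x⁸ + x⁶ + x⁵ + x⁴ + x³ + x + 1.
|GF(2^8)^×| = 2^8 − 1 = 255. Prime factorization: 255 = 3·5·17.
f is primitive ⇔ x has order 255 in GF(2)[x]/(f), i.e. x^(255/q) ≠ 1 for each prime q | 255.
x^(85) mod f = 1
x^(51) mod f = x⁶ + x⁵ + x⁴ + x³.
x^(15) mod f = x⁷ + x⁵ + x⁴ + x³ + x².
Since x^(85) = 1, the order of x divides 85 < 255; not primitive.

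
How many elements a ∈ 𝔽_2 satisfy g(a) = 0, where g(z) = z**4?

Evaluate at each of the 2 elements of 𝔽_2:
g(0) = 0 → root; g(1) = 1.
Roots: {0}.

1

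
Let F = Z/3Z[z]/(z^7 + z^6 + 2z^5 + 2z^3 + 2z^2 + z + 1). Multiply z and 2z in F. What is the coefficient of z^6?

Multiply in Z/3Z[z]: (z)·(2z) = 2z^2.
Reduced: 2z^2.

0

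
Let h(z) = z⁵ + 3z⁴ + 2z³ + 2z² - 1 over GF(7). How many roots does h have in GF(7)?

Evaluate at each of the 7 elements of GF(7):
h(0) = 6; h(1) = 0 → root; h(2) = 5; h(3) = 4; h(4) = 5; h(5) = 0 → root; h(6) = 1.
Roots: {1, 5}.

2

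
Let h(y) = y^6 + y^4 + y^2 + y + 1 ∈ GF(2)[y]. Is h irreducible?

Yes

Check for roots in GF(2): h(0) = 1; h(1) = 1.
No roots, so no linear factors.
Monic irreducibles of degree 2 over GF(2): y^2 + y + 1.
None of them divide h (all give nonzero remainder).
Monic irreducibles of degree 3 over GF(2): y^3 + y + 1, y^3 + y^2 + 1.
None of them divide h (all give nonzero remainder).
No irreducible factor of degree ≤ 3 exists, so h is irreducible over GF(2).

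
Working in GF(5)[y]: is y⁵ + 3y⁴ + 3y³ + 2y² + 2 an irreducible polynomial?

Yes

Write h(y) = y⁵ + 3y⁴ + 3y³ + 2y² + 2.
Check for roots in GF(5): h(0) = 2; h(1) = 1; h(2) = 4; h(3) = 2; h(4) = 3.
No roots, so no linear factors.
Degree-2 irreducible divisors: test the 10 monic irreducibles of degree 2 over GF(5).
None of them divide h (all give nonzero remainder).
No irreducible factor of degree ≤ 2 exists, so h is irreducible over GF(5).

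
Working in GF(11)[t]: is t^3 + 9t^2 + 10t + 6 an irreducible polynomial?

Write g(t) = t^3 + 9t^2 + 10t + 6.
Check each element of GF(11) for a root: g(0)=6, g(1)=4, g(2)=4, g(3)=1, g(4)=1, g(5)=10, g(6)=1, g(7)=2, g(8)=8, g(9)=3, g(10)=4.
No roots. A degree-3 polynomial over a field with no linear factor is irreducible.

Yes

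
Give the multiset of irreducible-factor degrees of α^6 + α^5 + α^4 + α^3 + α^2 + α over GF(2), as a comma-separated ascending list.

1, 1, 2, 2

Write f(α) = α^6 + α^5 + α^4 + α^3 + α^2 + α.
Roots in GF(2): f(0) = 0 → root; f(1) = 0 → root.
Linear factors from roots: (α), (α + 1).
Complete factorization: f(α) = (α)·(α + 1)·(α^2 + α + 1)^2.
Factor degrees with multiplicity: 1 + 1 + 2 + 2 = 6.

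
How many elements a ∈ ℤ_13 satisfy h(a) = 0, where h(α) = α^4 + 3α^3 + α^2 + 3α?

Evaluate at each of the 13 elements of ℤ_13:
h(0) = 0 → root; h(1) = 8; h(2) = 11; h(3) = 11; h(4) = 8; h(5) = 0 → root; h(6) = 9; h(7) = 3; h(8) = 0 → root; h(9) = 3; h(10) = 0 → root; h(11) = 3; h(12) = 9.
Roots: {0, 5, 8, 10}.

4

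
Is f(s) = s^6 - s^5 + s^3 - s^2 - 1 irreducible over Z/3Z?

Check for roots in Z/3Z: f(0) = 2; f(1) = 2; f(2) = 2.
No roots, so no linear factors.
Monic irreducibles of degree 2 over GF(3): s^2 + 1, s^2 + s - 1, s^2 - s - 1.
None of them divide f (all give nonzero remainder).
Degree-3 irreducible divisors: test the 8 monic irreducibles of degree 3 over GF(3).
None of them divide f (all give nonzero remainder).
No irreducible factor of degree ≤ 3 exists, so f is irreducible over GF(3).

Yes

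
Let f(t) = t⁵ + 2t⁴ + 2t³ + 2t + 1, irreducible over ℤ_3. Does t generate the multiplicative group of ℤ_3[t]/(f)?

|GF(3^5)^×| = 3^5 − 1 = 242. Prime factorization: 242 = 2·11^2.
f is primitive ⇔ t has order 242 in GF(3)[t]/(f), i.e. t^(242/q) ≠ 1 for each prime q | 242.
t^(121) mod f = 2.
t^(22) mod f = t⁴ + t.
None equal 1, so t has full order 242; f is primitive.

Yes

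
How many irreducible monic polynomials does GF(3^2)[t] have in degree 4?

1620

The number of monic irreducibles of degree 4 over GF(9) is (1/4)·Σ_{d∣4} μ(4/d) 9^d.
Divisors of 4: 1, 2, 4; μ(4/d) for each: 0, -1, 1.
Σ = − 9^2 + 9^4 = 6480.
N = 6480/4 = 1620.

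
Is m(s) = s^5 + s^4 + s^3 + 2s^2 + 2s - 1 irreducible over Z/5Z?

Check for roots in Z/5Z: m(0) = 4; m(1) = 1; m(2) = 2; m(3) = 4; m(4) = 3.
No roots, so no linear factors.
Degree-2 irreducible divisors: test the 10 monic irreducibles of degree 2 over GF(5).
None of them divide m (all give nonzero remainder).
No irreducible factor of degree ≤ 2 exists, so m is irreducible over GF(5).

Yes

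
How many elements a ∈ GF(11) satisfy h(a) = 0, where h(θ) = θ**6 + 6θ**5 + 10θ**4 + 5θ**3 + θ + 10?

4

Evaluate at each of the 11 elements of GF(11):
h(0) = 10; h(1) = 0 → root; h(2) = 6; h(3) = 10; h(4) = 0 → root; h(5) = 4; h(6) = 8; h(7) = 0 → root; h(8) = 8; h(9) = 0 → root; h(10) = 9.
Roots: {1, 4, 7, 9}.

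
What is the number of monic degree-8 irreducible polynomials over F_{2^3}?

x^(8^8) − x is the product of all monic irreducibles of degree dividing 8; Möbius inversion gives N = (1/8) Σ μ(8/d)·8^d.
Divisors of 8: 1, 2, 4, 8; μ(8/d) for each: 0, 0, -1, 1.
Σ = − 8^4 + 8^8 = 16773120.
N = 16773120/8 = 2096640.

2096640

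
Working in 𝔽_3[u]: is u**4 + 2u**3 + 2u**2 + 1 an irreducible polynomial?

No

Write m(u) = u**4 + 2u**3 + 2u**2 + 1.
Check for roots in 𝔽_3: m(0) = 1; m(1) = 0 → root; m(2) = 2.
m(1) = 0, so (u − 1) divides m(u); m is reducible.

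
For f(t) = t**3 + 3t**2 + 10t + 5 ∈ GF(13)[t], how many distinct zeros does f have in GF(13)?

0

Evaluate at each of the 13 elements of GF(13):
f(0) = 5; f(1) = 6; f(2) = 6; f(3) = 11; f(4) = 1; f(5) = 8; f(6) = 12; f(7) = 6; f(8) = 9; f(9) = 1; f(10) = 1; f(11) = 2; f(12) = 10.
No element is a root.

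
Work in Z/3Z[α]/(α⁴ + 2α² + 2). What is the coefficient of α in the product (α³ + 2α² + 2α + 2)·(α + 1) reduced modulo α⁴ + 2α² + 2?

Multiply in Z/3Z[α]: (α³ + 2α² + 2α + 2)·(α + 1) = α⁴ + α² + α + 2.
Reduce using α⁴ ≡ α² + 1 (mod α⁴ + 2α² + 2).
Reduced: 2α² + α.

1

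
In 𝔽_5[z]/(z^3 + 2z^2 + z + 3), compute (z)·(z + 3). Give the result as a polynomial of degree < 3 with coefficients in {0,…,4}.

z^2 + 3z

Multiply in 𝔽_5[z]: (z)·(z + 3) = z^2 + 3z.
Reduced: z^2 + 3z.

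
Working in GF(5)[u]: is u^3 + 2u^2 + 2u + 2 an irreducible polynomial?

Write h(u) = u^3 + 2u^2 + 2u + 2.
Check for roots in GF(5): h(0) = 2; h(1) = 2; h(2) = 2; h(3) = 3; h(4) = 1.
No roots. A degree-3 polynomial over a field with no linear factor is irreducible.

Yes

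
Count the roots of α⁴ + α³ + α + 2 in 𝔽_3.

0

Write g(α) = α⁴ + α³ + α + 2.
Evaluate at each of the 3 elements of 𝔽_3:
g(0) = 2; g(1) = 2; g(2) = 1.
No element is a root.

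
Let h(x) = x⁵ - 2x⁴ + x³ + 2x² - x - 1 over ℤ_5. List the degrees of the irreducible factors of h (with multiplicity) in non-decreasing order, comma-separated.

1, 2, 2

Roots in ℤ_5: h(0) = 4; h(1) = 0 → root; h(2) = 3; h(3) = 2; h(4) = 3.
Linear factors from roots: (x - 1).
Complete factorization: h(x) = (x - 1)·(x² - 2)·(x² - x + 2).
Factor degrees with multiplicity: 1 + 2 + 2 = 5.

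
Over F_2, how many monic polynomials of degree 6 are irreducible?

9

The number of monic irreducibles of degree 6 over GF(2) is (1/6)·Σ_{d∣6} μ(6/d) 2^d.
Divisors of 6: 1, 2, 3, 6; μ(6/d) for each: 1, -1, -1, 1.
Σ = 2^1 − 2^2 − 2^3 + 2^6 = 54.
N = 54/6 = 9.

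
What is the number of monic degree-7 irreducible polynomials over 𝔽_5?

The number of monic irreducibles of degree 7 over GF(5) is (1/7)·Σ_{d∣7} μ(7/d) 5^d.
Divisors of 7: 1, 7; μ(7/d) for each: -1, 1.
Σ = − 5^1 + 5^7 = 78120.
N = 78120/7 = 11160.

11160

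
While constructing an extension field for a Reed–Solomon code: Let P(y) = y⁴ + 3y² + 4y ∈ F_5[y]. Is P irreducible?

Check for roots in F_5: P(0) = 0 → root; P(1) = 3; P(2) = 1; P(3) = 0 → root; P(4) = 0 → root.
P(0) = 0, so (y) divides P(y); P is reducible.

No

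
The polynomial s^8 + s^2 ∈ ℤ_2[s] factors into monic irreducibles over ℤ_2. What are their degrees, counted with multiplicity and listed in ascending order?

Write f(s) = s^8 + s^2.
Roots in ℤ_2: f(0) = 0 → root; f(1) = 0 → root.
Linear factors from roots: (s), (s + 1).
Complete factorization: f(s) = (s)^2·(s + 1)^2·(s^2 + s + 1)^2.
Factor degrees with multiplicity: 1 + 1 + 1 + 1 + 2 + 2 = 8.

1, 1, 1, 1, 2, 2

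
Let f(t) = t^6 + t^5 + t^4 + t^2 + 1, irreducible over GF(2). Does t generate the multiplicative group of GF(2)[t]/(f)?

|GF(2^6)^×| = 2^6 − 1 = 63. Prime factorization: 63 = 3^2·7.
f is primitive ⇔ t has order 63 in GF(2)[t]/(f), i.e. t^(63/q) ≠ 1 for each prime q | 63.
t^(21) mod f = 1
t^(9) mod f = t^3 + 1.
Since t^(21) = 1, the order of t divides 21 < 63; not primitive.

No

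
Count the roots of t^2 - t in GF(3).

Write f(t) = t^2 - t.
Evaluate at each of the 3 elements of GF(3):
f(0) = 0 → root; f(1) = 0 → root; f(2) = 2.
Roots: {0, 1}.

2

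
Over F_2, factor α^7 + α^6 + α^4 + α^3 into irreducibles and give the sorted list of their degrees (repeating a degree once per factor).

Write g(α) = α^7 + α^6 + α^4 + α^3.
Roots in F_2: g(0) = 0 → root; g(1) = 0 → root.
Linear factors from roots: (α), (α + 1).
Complete factorization: g(α) = (α + 1)^2·(α)^3·(α^2 + α + 1).
Factor degrees with multiplicity: 1 + 1 + 1 + 1 + 1 + 2 = 7.

1, 1, 1, 1, 1, 2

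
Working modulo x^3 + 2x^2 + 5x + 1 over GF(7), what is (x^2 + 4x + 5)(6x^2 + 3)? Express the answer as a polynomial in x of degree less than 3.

2x + 3

Multiply in GF(7)[x]: (x^2 + 4x + 5)·(6x^2 + 3) = 6x^4 + 3x^3 + 5x^2 + 5x + 1.
Reduce using x^3 ≡ 5x^2 + 2x + 6 (mod x^3 + 2x^2 + 5x + 1).
Reduced: 2x + 3.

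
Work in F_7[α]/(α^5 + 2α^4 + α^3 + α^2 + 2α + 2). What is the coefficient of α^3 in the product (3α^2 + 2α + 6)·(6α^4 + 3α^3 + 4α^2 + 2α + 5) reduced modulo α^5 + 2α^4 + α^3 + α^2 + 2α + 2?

Multiply in F_7[α]: (3α^2 + 2α + 6)·(6α^4 + 3α^3 + 4α^2 + 2α + 5) = 4α^6 + 5α^4 + 4α^3 + α^2 + α + 2.
Reduce using α^5 ≡ 5α^4 + 6α^3 + 6α^2 + 5α + 5 (mod α^5 + 2α^4 + α^3 + α^2 + 2α + 2).
Reduced: 3α^4 + α^3 + α^2 + 2α + 4.

1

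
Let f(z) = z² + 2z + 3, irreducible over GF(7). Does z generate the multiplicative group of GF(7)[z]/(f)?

Yes

|GF(7^2)^×| = 7^2 − 1 = 48. Prime factorization: 48 = 2^4·3.
f is primitive ⇔ z has order 48 in GF(7)[z]/(f), i.e. z^(48/q) ≠ 1 for each prime q | 48.
z^(24) mod f = 6.
z^(16) mod f = 2.
None equal 1, so z has full order 48; f is primitive.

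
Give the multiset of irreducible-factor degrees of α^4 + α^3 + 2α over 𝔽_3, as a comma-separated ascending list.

1, 3

Write h(α) = α^4 + α^3 + 2α.
Roots in 𝔽_3: h(0) = 0 → root; h(1) = 1; h(2) = 1.
Linear factors from roots: (α).
Complete factorization: h(α) = (α)·(α^3 + α^2 + 2).
Factor degrees with multiplicity: 1 + 3 = 4.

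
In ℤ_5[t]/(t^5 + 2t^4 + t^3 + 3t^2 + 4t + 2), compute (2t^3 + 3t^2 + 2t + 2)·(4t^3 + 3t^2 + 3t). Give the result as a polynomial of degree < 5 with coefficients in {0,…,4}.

Multiply in ℤ_5[t]: (2t^3 + 3t^2 + 2t + 2)·(4t^3 + 3t^2 + 3t) = 3t^6 + 3t^5 + 3t^4 + 3t^3 + 2t^2 + t.
Reduce using t^5 ≡ 3t^4 + 4t^3 + 2t^2 + t + 3 (mod t^5 + 2t^4 + t^3 + 3t^2 + 4t + 2).
Reduced: t^4 + 2t^3 + 4t^2 + 2t + 1.

t^4 + 2t^3 + 4t^2 + 2t + 1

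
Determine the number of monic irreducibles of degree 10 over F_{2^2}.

104754

By the necklace-counting formula, N_4(10) = (1/10) Σ_{d|10} μ(10/d)·4^d.
Divisors of 10: 1, 2, 5, 10; μ(10/d) for each: 1, -1, -1, 1.
Σ = 4^1 − 4^2 − 4^5 + 4^10 = 1047540.
N = 1047540/10 = 104754.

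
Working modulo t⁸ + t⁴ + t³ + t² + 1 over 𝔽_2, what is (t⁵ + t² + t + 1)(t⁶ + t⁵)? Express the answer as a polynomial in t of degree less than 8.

Multiply in 𝔽_2[t]: (t⁵ + t² + t + 1)·(t⁶ + t⁵) = t¹¹ + t¹⁰ + t⁸ + t⁵.
Reduce using t⁸ ≡ t⁴ + t³ + t² + 1 (mod t⁸ + t⁴ + t³ + t² + 1).
Reduced: t⁷ + t⁵ + 1.

t^7 + t^5 + 1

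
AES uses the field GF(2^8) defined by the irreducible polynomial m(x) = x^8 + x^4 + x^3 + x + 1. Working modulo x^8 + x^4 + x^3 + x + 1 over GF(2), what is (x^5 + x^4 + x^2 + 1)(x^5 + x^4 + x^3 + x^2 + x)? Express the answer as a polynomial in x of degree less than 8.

Multiply in GF(2)[x]: (x^5 + x^4 + x^2 + 1)·(x^5 + x^4 + x^3 + x^2 + x) = x^10 + x^7 + x^6 + x^5 + x^2 + x.
Reduce using x^8 ≡ x^4 + x^3 + x + 1 (mod x^8 + x^4 + x^3 + x + 1).
Reduced: x^7 + x^3 + x.

x^7 + x^3 + x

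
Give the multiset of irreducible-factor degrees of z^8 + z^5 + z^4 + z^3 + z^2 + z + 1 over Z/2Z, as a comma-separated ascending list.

Write h(z) = z^8 + z^5 + z^4 + z^3 + z^2 + z + 1.
Roots in Z/2Z: h(0) = 1; h(1) = 1.
Complete factorization: h(z) = (z^8 + z^5 + z^4 + z^3 + z^2 + z + 1).
Factor degrees with multiplicity: 8 = 8.

8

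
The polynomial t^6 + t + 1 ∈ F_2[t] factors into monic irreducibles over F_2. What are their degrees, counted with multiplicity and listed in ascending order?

Write g(t) = t^6 + t + 1.
Roots in F_2: g(0) = 1; g(1) = 1.
Complete factorization: g(t) = (t^6 + t + 1).
Factor degrees with multiplicity: 6 = 6.

6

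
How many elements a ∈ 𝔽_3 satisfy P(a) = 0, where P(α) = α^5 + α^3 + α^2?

2

Evaluate at each of the 3 elements of 𝔽_3:
P(0) = 0 → root; P(1) = 0 → root; P(2) = 2.
Roots: {0, 1}.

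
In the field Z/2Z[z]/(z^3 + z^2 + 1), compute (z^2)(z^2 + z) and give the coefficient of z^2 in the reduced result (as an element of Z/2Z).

0

Multiply in Z/2Z[z]: (z^2)·(z^2 + z) = z^4 + z^3.
Reduce using z^3 ≡ z^2 + 1 (mod z^3 + z^2 + 1).
Reduced: z.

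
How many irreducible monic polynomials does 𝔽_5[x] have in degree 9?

By the necklace-counting formula, N_5(9) = (1/9) Σ_{d|9} μ(9/d)·5^d.
Divisors of 9: 1, 3, 9; μ(9/d) for each: 0, -1, 1.
Σ = − 5^3 + 5^9 = 1953000.
N = 1953000/9 = 217000.

217000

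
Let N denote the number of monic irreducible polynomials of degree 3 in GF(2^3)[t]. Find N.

x^(8^3) − x is the product of all monic irreducibles of degree dividing 3; Möbius inversion gives N = (1/3) Σ μ(3/d)·8^d.
Divisors of 3: 1, 3; μ(3/d) for each: -1, 1.
Σ = − 8^1 + 8^3 = 504.
N = 504/3 = 168.

168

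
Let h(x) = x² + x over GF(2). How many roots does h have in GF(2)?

Evaluate at each of the 2 elements of GF(2):
h(0) = 0 → root; h(1) = 0 → root.
Roots: {0, 1}.

2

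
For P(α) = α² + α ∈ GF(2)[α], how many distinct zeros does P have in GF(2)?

2

Evaluate at each of the 2 elements of GF(2):
P(0) = 0 → root; P(1) = 0 → root.
Roots: {0, 1}.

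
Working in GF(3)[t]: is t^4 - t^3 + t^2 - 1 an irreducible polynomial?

No

Write f(t) = t^4 - t^3 + t^2 - 1.
Check for roots in GF(3): f(0) = 2; f(1) = 0 → root; f(2) = 2.
f(1) = 0, so (t − 1) divides f(t); f is reducible.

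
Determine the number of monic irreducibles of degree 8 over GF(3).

x^(3^8) − x is the product of all monic irreducibles of degree dividing 8; Möbius inversion gives N = (1/8) Σ μ(8/d)·3^d.
Divisors of 8: 1, 2, 4, 8; μ(8/d) for each: 0, 0, -1, 1.
Σ = − 3^4 + 3^8 = 6480.
N = 6480/8 = 810.

810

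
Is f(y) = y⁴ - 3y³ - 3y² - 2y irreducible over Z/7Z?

No

Check for roots in Z/7Z: f(0) = 0 → root; f(1) = 0 → root; f(2) = 4; f(3) = 2; f(4) = 1; f(5) = 4; f(6) = 3.
f(0) = 0, so (y) divides f(y); f is reducible.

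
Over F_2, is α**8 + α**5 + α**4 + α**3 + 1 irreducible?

Write m(α) = α**8 + α**5 + α**4 + α**3 + 1.
Check for roots in F_2: m(0) = 1; m(1) = 1.
No roots, so no linear factors.
Monic irreducibles of degree 2 over GF(2): α**2 + α + 1.
None of them divide m (all give nonzero remainder).
Monic irreducibles of degree 3 over GF(2): α**3 + α + 1, α**3 + α**2 + 1.
None of them divide m (all give nonzero remainder).
Monic irreducibles of degree 4 over GF(2): α**4 + α + 1, α**4 + α**3 + 1, α**4 + α**3 + α**2 + α + 1.
None of them divide m (all give nonzero remainder).
No irreducible factor of degree ≤ 4 exists, so m is irreducible over GF(2).

Yes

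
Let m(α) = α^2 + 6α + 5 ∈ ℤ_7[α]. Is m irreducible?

No

Check for roots in ℤ_7: m(0) = 5; m(1) = 5; m(2) = 0 → root; m(3) = 4; m(4) = 3; m(5) = 4; m(6) = 0 → root.
m(2) = 0, so (α − 2) divides m(α); m is reducible.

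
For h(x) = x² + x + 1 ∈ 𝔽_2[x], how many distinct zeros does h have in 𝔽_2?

0

Evaluate at each of the 2 elements of 𝔽_2:
h(0) = 1; h(1) = 1.
No element is a root.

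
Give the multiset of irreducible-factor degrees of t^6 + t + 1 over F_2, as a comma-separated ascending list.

Write g(t) = t^6 + t + 1.
Roots in F_2: g(0) = 1; g(1) = 1.
Complete factorization: g(t) = (t^6 + t + 1).
Factor degrees with multiplicity: 6 = 6.

6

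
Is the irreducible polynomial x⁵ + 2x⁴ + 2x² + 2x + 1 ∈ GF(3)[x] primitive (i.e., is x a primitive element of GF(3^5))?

Yes

Write f(x) = x⁵ + 2x⁴ + 2x² + 2x + 1.
|GF(3^5)^×| = 3^5 − 1 = 242. Prime factorization: 242 = 2·11^2.
f is primitive ⇔ x has order 242 in GF(3)[x]/(f), i.e. x^(242/q) ≠ 1 for each prime q | 242.
x^(121) mod f = 2.
x^(22) mod f = x⁴ + x³ + 2.
None equal 1, so x has full order 242; f is primitive.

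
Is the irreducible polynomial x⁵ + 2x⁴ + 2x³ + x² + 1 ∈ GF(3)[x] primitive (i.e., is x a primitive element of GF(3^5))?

Yes

Write f(x) = x⁵ + 2x⁴ + 2x³ + x² + 1.
|GF(3^5)^×| = 3^5 − 1 = 242. Prime factorization: 242 = 2·11^2.
f is primitive ⇔ x has order 242 in GF(3)[x]/(f), i.e. x^(242/q) ≠ 1 for each prime q | 242.
x^(121) mod f = 2.
x^(22) mod f = x⁴ + x³ + x² + 1.
None equal 1, so x has full order 242; f is primitive.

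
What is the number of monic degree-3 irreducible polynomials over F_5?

By the necklace-counting formula, N_5(3) = (1/3) Σ_{d|3} μ(3/d)·5^d.
Divisors of 3: 1, 3; μ(3/d) for each: -1, 1.
Σ = − 5^1 + 5^3 = 120.
N = 120/3 = 40.

40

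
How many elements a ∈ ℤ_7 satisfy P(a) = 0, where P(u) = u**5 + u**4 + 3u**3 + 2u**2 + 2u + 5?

Evaluate at each of the 7 elements of ℤ_7:
P(0) = 5; P(1) = 0 → root; P(2) = 5; P(3) = 0 → root; P(4) = 5; P(5) = 4; P(6) = 2.
Roots: {1, 3}.

2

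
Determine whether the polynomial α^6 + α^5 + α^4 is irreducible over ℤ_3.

No

Write f(α) = α^6 + α^5 + α^4.
Check for roots in ℤ_3: f(0) = 0 → root; f(1) = 0 → root; f(2) = 1.
f(0) = 0, so (α) divides f(α); f is reducible.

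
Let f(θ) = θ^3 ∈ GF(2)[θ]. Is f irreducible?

Check for roots in GF(2): f(0) = 0 → root; f(1) = 1.
f(0) = 0, so (θ) divides f(θ); f is reducible.

No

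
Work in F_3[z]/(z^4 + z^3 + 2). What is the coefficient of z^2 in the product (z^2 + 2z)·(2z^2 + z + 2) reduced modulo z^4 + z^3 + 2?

1

Multiply in F_3[z]: (z^2 + 2z)·(2z^2 + z + 2) = 2z^4 + 2z^3 + z^2 + z.
Reduce using z^4 ≡ 2z^3 + 1 (mod z^4 + z^3 + 2).
Reduced: z^2 + z + 2.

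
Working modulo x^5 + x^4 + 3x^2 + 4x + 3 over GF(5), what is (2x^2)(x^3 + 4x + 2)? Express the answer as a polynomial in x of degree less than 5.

Multiply in GF(5)[x]: (2x^2)·(x^3 + 4x + 2) = 2x^5 + 3x^3 + 4x^2.
Reduce using x^5 ≡ 4x^4 + 2x^2 + x + 2 (mod x^5 + x^4 + 3x^2 + 4x + 3).
Reduced: 3x^4 + 3x^3 + 3x^2 + 2x + 4.

3x^4 + 3x^3 + 3x^2 + 2x + 4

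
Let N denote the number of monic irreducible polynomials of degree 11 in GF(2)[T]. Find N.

186

Gauss's count: N_{2}(11) = (1/11) Σ_{d|11} μ(11/d)·2^d.
Divisors of 11: 1, 11; μ(11/d) for each: -1, 1.
Σ = − 2^1 + 2^11 = 2046.
N = 2046/11 = 186.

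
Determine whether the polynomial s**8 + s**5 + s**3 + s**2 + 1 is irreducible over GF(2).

Yes

Write m(s) = s**8 + s**5 + s**3 + s**2 + 1.
Check for roots in GF(2): m(0) = 1; m(1) = 1.
No roots, so no linear factors.
Monic irreducibles of degree 2 over GF(2): s**2 + s + 1.
None of them divide m (all give nonzero remainder).
Monic irreducibles of degree 3 over GF(2): s**3 + s + 1, s**3 + s**2 + 1.
None of them divide m (all give nonzero remainder).
Monic irreducibles of degree 4 over GF(2): s**4 + s + 1, s**4 + s**3 + 1, s**4 + s**3 + s**2 + s + 1.
None of them divide m (all give nonzero remainder).
No irreducible factor of degree ≤ 4 exists, so m is irreducible over GF(2).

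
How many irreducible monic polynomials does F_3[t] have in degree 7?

312

x^(3^7) − x is the product of all monic irreducibles of degree dividing 7; Möbius inversion gives N = (1/7) Σ μ(7/d)·3^d.
Divisors of 7: 1, 7; μ(7/d) for each: -1, 1.
Σ = − 3^1 + 3^7 = 2184.
N = 2184/7 = 312.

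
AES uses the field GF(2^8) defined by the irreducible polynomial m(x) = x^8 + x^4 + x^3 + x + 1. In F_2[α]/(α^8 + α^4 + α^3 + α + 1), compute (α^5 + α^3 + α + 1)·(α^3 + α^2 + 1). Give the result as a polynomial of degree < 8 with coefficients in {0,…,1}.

Multiply in F_2[α]: (α^5 + α^3 + α + 1)·(α^3 + α^2 + 1) = α^8 + α^7 + α^6 + α^4 + α^3 + α^2 + α + 1.
Reduce using α^8 ≡ α^4 + α^3 + α + 1 (mod α^8 + α^4 + α^3 + α + 1).
Reduced: α^7 + α^6 + α^2.

α^7 + α^6 + α^2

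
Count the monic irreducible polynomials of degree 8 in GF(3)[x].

810

x^(3^8) − x is the product of all monic irreducibles of degree dividing 8; Möbius inversion gives N = (1/8) Σ μ(8/d)·3^d.
Divisors of 8: 1, 2, 4, 8; μ(8/d) for each: 0, 0, -1, 1.
Σ = − 3^4 + 3^8 = 6480.
N = 6480/8 = 810.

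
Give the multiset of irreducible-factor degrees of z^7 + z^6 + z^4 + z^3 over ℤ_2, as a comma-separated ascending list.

Write f(z) = z^7 + z^6 + z^4 + z^3.
Roots in ℤ_2: f(0) = 0 → root; f(1) = 0 → root.
Linear factors from roots: (z), (z + 1).
Complete factorization: f(z) = (z + 1)^2·(z)^3·(z^2 + z + 1).
Factor degrees with multiplicity: 1 + 1 + 1 + 1 + 1 + 2 = 7.

1, 1, 1, 1, 1, 2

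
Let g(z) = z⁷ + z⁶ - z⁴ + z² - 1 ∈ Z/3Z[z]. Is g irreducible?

Check for roots in Z/3Z: g(0) = 2; g(1) = 1; g(2) = 2.
No roots, so no linear factors.
Monic irreducibles of degree 2 over GF(3): z² + 1, z² + z - 1, z² - z - 1.
None of them divide g (all give nonzero remainder).
Degree-3 irreducible divisors: test the 8 monic irreducibles of degree 3 over GF(3).
None of them divide g (all give nonzero remainder).
No irreducible factor of degree ≤ 3 exists, so g is irreducible over GF(3).

Yes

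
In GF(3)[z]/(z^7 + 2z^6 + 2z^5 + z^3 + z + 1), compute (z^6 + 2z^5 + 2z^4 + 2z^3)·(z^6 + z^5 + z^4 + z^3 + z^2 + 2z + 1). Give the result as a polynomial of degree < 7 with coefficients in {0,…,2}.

Multiply in GF(3)[z]: (z^6 + 2z^5 + 2z^4 + 2z^3)·(z^6 + z^5 + z^4 + z^3 + z^2 + 2z + 1) = z^12 + 2z^10 + z^9 + z^8 + 2z^7 + 2z^5 + 2z^3.
Reduce using z^7 ≡ z^6 + z^5 + 2z^3 + 2z + 2 (mod z^7 + 2z^6 + 2z^5 + z^3 + z + 1).
Reduced: z^6 + 2z^5 + 2z^3 + 2z^2 + 1.

z^6 + 2z^5 + 2z^3 + 2z^2 + 1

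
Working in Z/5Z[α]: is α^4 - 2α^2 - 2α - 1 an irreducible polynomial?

No

Write m(α) = α^4 - 2α^2 - 2α - 1.
Check for roots in Z/5Z: m(0) = 4; m(1) = 1; m(2) = 3; m(3) = 1; m(4) = 0 → root.
m(4) = 0, so (α − 4) divides m(α); m is reducible.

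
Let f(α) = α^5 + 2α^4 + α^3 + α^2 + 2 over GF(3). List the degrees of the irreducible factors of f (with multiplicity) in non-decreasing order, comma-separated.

Roots in GF(3): f(0) = 2; f(1) = 1; f(2) = 0 → root.
Linear factors from roots: (α + 1).
Complete factorization: f(α) = (α + 1)·(α^2 + 1)·(α^2 + α + 2).
Factor degrees with multiplicity: 1 + 2 + 2 = 5.

1, 2, 2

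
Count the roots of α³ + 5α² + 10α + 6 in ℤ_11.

3

Write f(α) = α³ + 5α² + 10α + 6.
Evaluate at each of the 11 elements of ℤ_11:
f(0) = 6; f(1) = 0 → root; f(2) = 10; f(3) = 9; f(4) = 3; f(5) = 9; f(6) = 0 → root; f(7) = 4; f(8) = 5; f(9) = 9; f(10) = 0 → root.
Roots: {1, 6, 10}.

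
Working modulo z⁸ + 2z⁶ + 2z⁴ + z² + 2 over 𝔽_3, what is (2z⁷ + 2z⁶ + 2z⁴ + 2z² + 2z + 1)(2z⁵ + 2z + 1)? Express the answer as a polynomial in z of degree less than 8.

z^7 + z^5 + 2z^4 + z^2 + 1

Multiply in 𝔽_3[z]: (2z⁷ + 2z⁶ + 2z⁴ + 2z² + 2z + 1)·(2z⁵ + 2z + 1) = z¹² + z¹¹ + z⁹ + z⁸ + z⁷ + 2z⁴ + z³ + z + 1.
Reduce using z⁸ ≡ z⁶ + z⁴ + 2z² + 1 (mod z⁸ + 2z⁶ + 2z⁴ + z² + 2).
Reduced: z⁷ + z⁵ + 2z⁴ + z² + 1.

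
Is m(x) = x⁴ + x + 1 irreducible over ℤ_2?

Yes

Check for roots in ℤ_2: m(0) = 1; m(1) = 1.
No roots, so no linear factors.
Monic irreducibles of degree 2 over GF(2): x² + x + 1.
None of them divide m (all give nonzero remainder).
No irreducible factor of degree ≤ 2 exists, so m is irreducible over GF(2).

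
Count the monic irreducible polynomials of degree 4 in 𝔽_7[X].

x^(7^4) − x is the product of all monic irreducibles of degree dividing 4; Möbius inversion gives N = (1/4) Σ μ(4/d)·7^d.
Divisors of 4: 1, 2, 4; μ(4/d) for each: 0, -1, 1.
Σ = − 7^2 + 7^4 = 2352.
N = 2352/4 = 588.

588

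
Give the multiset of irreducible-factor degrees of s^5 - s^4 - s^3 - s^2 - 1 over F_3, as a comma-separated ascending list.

1, 1, 3

Write g(s) = s^5 - s^4 - s^3 - s^2 - 1.
Roots in F_3: g(0) = 2; g(1) = 0 → root; g(2) = 0 → root.
Linear factors from roots: (s - 1), (s + 1).
Complete factorization: g(s) = (s + 1)·(s - 1)·(s^3 - s^2 + 1).
Factor degrees with multiplicity: 1 + 1 + 3 = 5.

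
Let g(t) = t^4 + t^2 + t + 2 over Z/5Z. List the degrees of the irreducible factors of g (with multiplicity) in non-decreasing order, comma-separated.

Roots in Z/5Z: g(0) = 2; g(1) = 0 → root; g(2) = 4; g(3) = 0 → root; g(4) = 3.
Linear factors from roots: (t + 4), (t + 2).
Complete factorization: g(t) = (t + 4)·(t + 2)^3.
Factor degrees with multiplicity: 1 + 1 + 1 + 1 = 4.

1, 1, 1, 1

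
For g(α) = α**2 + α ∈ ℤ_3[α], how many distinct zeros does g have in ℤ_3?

2

Evaluate at each of the 3 elements of ℤ_3:
g(0) = 0 → root; g(1) = 2; g(2) = 0 → root.
Roots: {0, 2}.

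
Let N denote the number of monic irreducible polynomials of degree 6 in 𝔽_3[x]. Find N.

Gauss's count: N_{3}(6) = (1/6) Σ_{d|6} μ(6/d)·3^d.
Divisors of 6: 1, 2, 3, 6; μ(6/d) for each: 1, -1, -1, 1.
Σ = 3^1 − 3^2 − 3^3 + 3^6 = 696.
N = 696/6 = 116.

116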